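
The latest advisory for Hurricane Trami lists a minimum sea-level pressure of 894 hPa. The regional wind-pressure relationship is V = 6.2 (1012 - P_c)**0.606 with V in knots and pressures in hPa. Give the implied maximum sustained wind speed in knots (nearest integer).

112 kt

ΔP = 1012 − 894 = 118 hPa.
118^0.606 ≈ 18.012.
V ≈ 6.2 × 18.012 ≈ 111.7 kt.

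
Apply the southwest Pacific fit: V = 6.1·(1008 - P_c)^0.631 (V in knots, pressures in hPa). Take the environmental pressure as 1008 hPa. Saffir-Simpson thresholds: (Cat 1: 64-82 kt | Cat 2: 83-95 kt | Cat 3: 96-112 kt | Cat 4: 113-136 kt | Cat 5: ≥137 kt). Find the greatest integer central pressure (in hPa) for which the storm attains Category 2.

Category 2 begins at V = 83 kt.
Required ΔP = (83/6.1)^(1/0.631) = 13.607^1.585 ≈ 62.63 hPa.
P_c ≤ 1008 − 62.63 = 945.37, so the highest integer P_c is 945 hPa.

945 hPa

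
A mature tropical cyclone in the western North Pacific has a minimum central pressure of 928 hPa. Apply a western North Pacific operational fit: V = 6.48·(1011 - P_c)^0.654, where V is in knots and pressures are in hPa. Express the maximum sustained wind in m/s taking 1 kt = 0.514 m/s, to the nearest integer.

ΔP = 1011 − 928 = 83 hPa.
V ≈ 6.48 × 83^0.654 = 6.48 × 17.992 ≈ 116.588 kt.
116.588 × 0.514 ≈ 59.93 m/s → 60 m/s.

60 m/s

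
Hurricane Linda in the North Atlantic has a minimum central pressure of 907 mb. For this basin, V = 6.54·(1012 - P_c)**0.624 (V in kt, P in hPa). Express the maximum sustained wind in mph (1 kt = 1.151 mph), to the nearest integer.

ΔP = 1012 − 907 = 105 mb.
V ≈ 6.54 × 105^0.624 = 6.54 × 18.248 ≈ 119.344 kt.
119.344 × 1.151 ≈ 137.36 mph → 137 mph.

137 mph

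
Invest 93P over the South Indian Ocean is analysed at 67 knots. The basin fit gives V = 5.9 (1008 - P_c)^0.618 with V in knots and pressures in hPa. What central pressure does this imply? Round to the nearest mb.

ΔP = (V / 5.9)^(1/0.618) = (67/5.9)^1.618.
67/5.9 = 11.356; 11.356^1.618 ≈ 50.99 mb.
P_c = 1008 − 50.99 = 957.01 ≈ 957 mb.

957 mb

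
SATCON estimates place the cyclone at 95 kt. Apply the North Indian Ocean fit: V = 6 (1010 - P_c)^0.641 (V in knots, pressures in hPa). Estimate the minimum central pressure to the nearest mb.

ΔP = (V / 6)^(1/0.641) = (95/6)^1.560.
95/6 = 15.833; 15.833^1.560 ≈ 74.37 mb.
P_c = 1010 − 74.37 = 935.63 ≈ 936 mb.

936 mb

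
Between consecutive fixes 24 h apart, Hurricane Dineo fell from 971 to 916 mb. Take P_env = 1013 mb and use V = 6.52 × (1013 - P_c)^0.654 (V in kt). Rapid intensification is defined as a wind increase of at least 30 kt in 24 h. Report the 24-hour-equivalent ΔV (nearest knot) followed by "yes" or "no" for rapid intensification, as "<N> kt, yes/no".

55 kt, yes

V₁: ΔP = 42, V ≈ 6.52 × 42^0.654 ≈ 75.14 kt.
V₂: ΔP = 97, V ≈ 6.52 × 97^0.654 ≈ 129.90 kt.
ΔV over 24 h = 54.76 kt → 24 h equivalent = 54.76 × 24/24 ≈ 54.76 kt.
55 kt ≥ 30 kt ⇒ rapid intensification.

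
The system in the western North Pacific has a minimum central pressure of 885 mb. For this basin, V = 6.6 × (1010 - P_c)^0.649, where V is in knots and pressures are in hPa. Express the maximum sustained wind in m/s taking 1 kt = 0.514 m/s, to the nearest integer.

ΔP = 1010 − 885 = 125 mb.
V ≈ 6.6 × 125^0.649 = 6.6 × 22.956 ≈ 151.509 kt.
151.509 × 0.514 ≈ 77.88 m/s → 78 m/s.

78 m/s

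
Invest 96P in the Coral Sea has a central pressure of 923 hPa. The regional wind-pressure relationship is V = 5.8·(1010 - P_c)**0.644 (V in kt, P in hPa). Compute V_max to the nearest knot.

ΔP = 1010 − 923 = 87 hPa.
87^0.644 ≈ 17.744.
V ≈ 5.8 × 17.744 ≈ 102.9 kt.

103 kt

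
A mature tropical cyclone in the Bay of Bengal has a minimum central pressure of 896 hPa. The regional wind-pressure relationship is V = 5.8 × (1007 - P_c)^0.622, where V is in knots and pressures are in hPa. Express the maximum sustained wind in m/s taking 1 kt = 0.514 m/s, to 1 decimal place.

55.8 m/s

ΔP = 1007 − 896 = 111 hPa.
V ≈ 5.8 × 111^0.622 = 5.8 × 18.715 ≈ 108.547 kt.
108.547 × 0.514 ≈ 55.79 m/s → 55.8 m/s.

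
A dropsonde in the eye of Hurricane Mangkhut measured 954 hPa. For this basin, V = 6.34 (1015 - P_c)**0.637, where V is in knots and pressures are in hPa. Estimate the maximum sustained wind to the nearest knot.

ΔP = 1015 − 954 = 61 hPa.
61^0.637 ≈ 13.717.
V ≈ 6.34 × 13.717 ≈ 87.0 kt.

87 kt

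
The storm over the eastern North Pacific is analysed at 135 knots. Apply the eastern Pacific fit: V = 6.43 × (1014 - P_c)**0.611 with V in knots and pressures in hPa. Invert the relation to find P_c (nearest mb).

868 mb

ΔP = (V / 6.43)^(1/0.611) = (135/6.43)^1.637.
135/6.43 = 20.995; 20.995^1.637 ≈ 145.84 mb.
P_c = 1014 − 145.84 = 868.16 ≈ 868 mb.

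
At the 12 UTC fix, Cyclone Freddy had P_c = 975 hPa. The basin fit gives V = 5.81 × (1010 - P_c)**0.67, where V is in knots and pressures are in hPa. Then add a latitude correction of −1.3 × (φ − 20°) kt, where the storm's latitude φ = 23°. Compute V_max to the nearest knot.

ΔP = 1010 − 975 = 35 hPa.
35^0.67 ≈ 10.827.
V ≈ 5.81 × 10.827 ≈ 62.9 kt.
Latitude correction: −1.3 × (23 − 20) = -3.9 kt.
Corrected V ≈ 59 kt → 59 kt.

59 kt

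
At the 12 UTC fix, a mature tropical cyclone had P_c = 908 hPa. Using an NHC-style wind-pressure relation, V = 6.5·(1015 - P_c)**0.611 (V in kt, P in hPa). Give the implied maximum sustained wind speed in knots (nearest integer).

113 kt

ΔP = 1015 − 908 = 107 hPa.
107^0.611 ≈ 17.376.
V ≈ 6.5 × 17.376 ≈ 112.9 kt.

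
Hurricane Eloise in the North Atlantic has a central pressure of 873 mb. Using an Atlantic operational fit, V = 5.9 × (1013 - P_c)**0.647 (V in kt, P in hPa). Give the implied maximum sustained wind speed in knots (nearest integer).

144 kt

ΔP = 1013 − 873 = 140 mb.
140^0.647 ≈ 24.465.
V ≈ 5.9 × 24.465 ≈ 144.3 kt.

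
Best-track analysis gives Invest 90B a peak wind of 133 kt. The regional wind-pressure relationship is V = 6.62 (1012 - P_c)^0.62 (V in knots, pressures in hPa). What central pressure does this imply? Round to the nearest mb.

886 mb

ΔP = (V / 6.62)^(1/0.62) = (133/6.62)^1.613.
133/6.62 = 20.091; 20.091^1.613 ≈ 126.36 mb.
P_c = 1012 − 126.36 = 885.64 ≈ 886 mb.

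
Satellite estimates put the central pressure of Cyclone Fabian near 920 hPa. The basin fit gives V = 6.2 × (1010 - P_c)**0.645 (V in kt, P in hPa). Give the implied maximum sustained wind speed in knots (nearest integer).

113 kt

ΔP = 1010 − 920 = 90 hPa.
90^0.645 ≈ 18.217.
V ≈ 6.2 × 18.217 ≈ 112.9 kt.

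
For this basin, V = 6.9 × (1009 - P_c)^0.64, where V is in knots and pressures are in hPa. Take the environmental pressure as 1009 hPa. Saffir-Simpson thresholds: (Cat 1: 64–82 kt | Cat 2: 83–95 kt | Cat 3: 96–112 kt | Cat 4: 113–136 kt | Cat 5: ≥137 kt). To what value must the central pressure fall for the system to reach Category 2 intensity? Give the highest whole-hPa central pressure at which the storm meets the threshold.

960 hPa

Category 2 begins at V = 83 kt.
Required ΔP = (83/6.9)^(1/0.64) = 12.029^1.562 ≈ 48.74 hPa.
P_c ≤ 1009 − 48.74 = 960.26, so the highest integer P_c is 960 hPa.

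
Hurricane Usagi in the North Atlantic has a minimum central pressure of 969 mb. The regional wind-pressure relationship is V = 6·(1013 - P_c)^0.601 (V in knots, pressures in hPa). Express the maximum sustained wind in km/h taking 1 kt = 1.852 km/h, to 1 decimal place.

108.0 km/h

ΔP = 1013 − 969 = 44 mb.
V ≈ 6 × 44^0.601 = 6 × 9.721 ≈ 58.327 kt.
58.327 × 1.852 ≈ 108.02 km/h → 108.0 km/h.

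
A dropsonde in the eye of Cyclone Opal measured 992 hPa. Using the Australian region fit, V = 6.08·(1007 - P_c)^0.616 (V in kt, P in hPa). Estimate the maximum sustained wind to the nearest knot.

ΔP = 1007 − 992 = 15 hPa.
15^0.616 ≈ 5.302.
V ≈ 6.08 × 5.302 ≈ 32.2 kt.

32 kt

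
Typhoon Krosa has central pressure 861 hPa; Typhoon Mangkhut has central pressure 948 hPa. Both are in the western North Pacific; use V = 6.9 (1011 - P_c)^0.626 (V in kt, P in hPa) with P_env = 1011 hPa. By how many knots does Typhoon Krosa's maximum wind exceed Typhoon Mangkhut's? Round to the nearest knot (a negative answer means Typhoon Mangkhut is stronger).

67 kt

Typhoon Krosa: ΔP = 150; V ≈ 6.9 × 150^0.626 ≈ 158.88 kt.
Typhoon Mangkhut: ΔP = 63; V ≈ 6.9 × 63^0.626 ≈ 92.31 kt.
Difference ≈ 158.88 − 92.31 = 66.57 → 67 kt.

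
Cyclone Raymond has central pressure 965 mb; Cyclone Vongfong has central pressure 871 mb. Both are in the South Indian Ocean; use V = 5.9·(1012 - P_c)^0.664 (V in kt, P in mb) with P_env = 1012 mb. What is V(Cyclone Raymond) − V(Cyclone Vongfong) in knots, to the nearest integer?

Cyclone Raymond: ΔP = 47; V ≈ 5.9 × 47^0.664 ≈ 76.05 kt.
Cyclone Vongfong: ΔP = 141; V ≈ 5.9 × 141^0.664 ≈ 157.74 kt.
Difference ≈ 76.05 − 157.74 = -81.69 → -82 kt.

-82 kt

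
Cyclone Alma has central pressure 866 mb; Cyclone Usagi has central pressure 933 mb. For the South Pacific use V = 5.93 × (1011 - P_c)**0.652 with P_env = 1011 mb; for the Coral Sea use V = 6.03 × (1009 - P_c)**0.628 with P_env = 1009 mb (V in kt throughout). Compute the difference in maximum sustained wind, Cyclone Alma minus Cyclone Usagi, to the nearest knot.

Cyclone Alma: ΔP = 145; V ≈ 5.93 × 145^0.652 ≈ 152.15 kt.
Cyclone Usagi: ΔP = 76; V ≈ 6.03 × 76^0.628 ≈ 91.51 kt.
Difference ≈ 152.15 − 91.51 = 60.64 → 61 kt.

61 kt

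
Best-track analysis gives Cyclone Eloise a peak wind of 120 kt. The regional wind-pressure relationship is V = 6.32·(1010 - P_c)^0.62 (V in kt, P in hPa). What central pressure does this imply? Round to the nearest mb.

895 mb

ΔP = (V / 6.32)^(1/0.62) = (120/6.32)^1.613.
120/6.32 = 18.987; 18.987^1.613 ≈ 115.36 mb.
P_c = 1010 − 115.36 = 894.64 ≈ 895 mb.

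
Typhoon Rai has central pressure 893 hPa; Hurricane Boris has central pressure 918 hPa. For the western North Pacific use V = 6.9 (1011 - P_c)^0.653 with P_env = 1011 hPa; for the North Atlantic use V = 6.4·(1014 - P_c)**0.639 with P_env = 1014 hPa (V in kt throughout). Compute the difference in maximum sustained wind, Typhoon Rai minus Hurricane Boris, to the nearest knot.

Typhoon Rai: ΔP = 118; V ≈ 6.9 × 118^0.653 ≈ 155.52 kt.
Hurricane Boris: ΔP = 96; V ≈ 6.4 × 96^0.639 ≈ 118.26 kt.
Difference ≈ 155.52 − 118.26 = 37.26 → 37 kt.

37 kt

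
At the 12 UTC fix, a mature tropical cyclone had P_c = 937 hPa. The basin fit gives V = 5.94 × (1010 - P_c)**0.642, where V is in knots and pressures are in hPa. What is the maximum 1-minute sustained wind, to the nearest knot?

ΔP = 1010 − 937 = 73 hPa.
73^0.642 ≈ 15.713.
V ≈ 5.94 × 15.713 ≈ 93.3 kt.

93 kt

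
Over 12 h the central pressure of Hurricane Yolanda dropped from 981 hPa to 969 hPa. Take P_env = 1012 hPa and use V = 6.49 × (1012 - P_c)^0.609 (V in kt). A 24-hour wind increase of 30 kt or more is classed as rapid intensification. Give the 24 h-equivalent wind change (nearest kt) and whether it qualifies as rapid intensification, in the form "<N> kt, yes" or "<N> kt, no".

V₁: ΔP = 31, V ≈ 6.49 × 31^0.609 ≈ 52.54 kt.
V₂: ΔP = 43, V ≈ 6.49 × 43^0.609 ≈ 64.12 kt.
ΔV over 12 h = 11.58 kt → 24 h equivalent = 11.58 × 24/12 ≈ 23.16 kt.
23 kt < 30 kt ⇒ not rapid intensification.

23 kt, no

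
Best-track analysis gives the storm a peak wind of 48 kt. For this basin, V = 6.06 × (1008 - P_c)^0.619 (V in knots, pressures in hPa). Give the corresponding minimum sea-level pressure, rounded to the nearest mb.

ΔP = (V / 6.06)^(1/0.619) = (48/6.06)^1.616.
48/6.06 = 7.921; 7.921^1.616 ≈ 28.31 mb.
P_c = 1008 − 28.31 = 979.69 ≈ 980 mb.

980 mb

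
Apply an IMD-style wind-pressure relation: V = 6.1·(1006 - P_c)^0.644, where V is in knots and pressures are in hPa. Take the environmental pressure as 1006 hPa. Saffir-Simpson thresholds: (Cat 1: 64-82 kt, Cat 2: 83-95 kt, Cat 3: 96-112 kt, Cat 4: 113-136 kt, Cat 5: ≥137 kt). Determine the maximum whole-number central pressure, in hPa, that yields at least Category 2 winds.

Category 2 begins at V = 83 kt.
Required ΔP = (83/6.1)^(1/0.644) = 13.607^1.553 ≈ 57.61 hPa.
P_c ≤ 1006 − 57.61 = 948.39, so the highest integer P_c is 948 hPa.

948 hPa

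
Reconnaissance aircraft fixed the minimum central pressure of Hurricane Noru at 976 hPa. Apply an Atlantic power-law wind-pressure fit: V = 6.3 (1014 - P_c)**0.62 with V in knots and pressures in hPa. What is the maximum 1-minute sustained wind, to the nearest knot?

60 kt

ΔP = 1014 − 976 = 38 hPa.
38^0.62 ≈ 9.538.
V ≈ 6.3 × 9.538 ≈ 60.1 kt.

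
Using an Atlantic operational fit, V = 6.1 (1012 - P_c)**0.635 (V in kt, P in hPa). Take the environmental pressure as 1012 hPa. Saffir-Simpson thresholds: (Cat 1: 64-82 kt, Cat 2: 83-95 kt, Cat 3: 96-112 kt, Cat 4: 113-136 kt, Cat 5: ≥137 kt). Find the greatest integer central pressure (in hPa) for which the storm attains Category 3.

935 hPa

Category 3 begins at V = 96 kt.
Required ΔP = (96/6.1)^(1/0.635) = 15.738^1.575 ≈ 76.73 hPa.
P_c ≤ 1012 − 76.73 = 935.27, so the highest integer P_c is 935 hPa.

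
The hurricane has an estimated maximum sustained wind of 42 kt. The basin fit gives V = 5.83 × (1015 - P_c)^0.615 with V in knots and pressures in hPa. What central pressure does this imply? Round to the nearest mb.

ΔP = (V / 5.83)^(1/0.615) = (42/5.83)^1.626.
42/5.83 = 7.204; 7.204^1.626 ≈ 24.80 mb.
P_c = 1015 − 24.80 = 990.20 ≈ 990 mb.

990 mb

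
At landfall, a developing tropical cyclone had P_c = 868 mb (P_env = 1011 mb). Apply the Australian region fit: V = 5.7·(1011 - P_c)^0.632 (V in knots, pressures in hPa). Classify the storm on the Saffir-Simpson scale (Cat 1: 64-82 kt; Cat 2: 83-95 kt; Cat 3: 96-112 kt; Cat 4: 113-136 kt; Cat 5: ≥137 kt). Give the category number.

4

ΔP = 1011 − 868 = 143 mb.
V ≈ 5.7 × 143^0.632 = 5.7 × 23.02 ≈ 131 kt.
131 kt falls in the Category 4 band.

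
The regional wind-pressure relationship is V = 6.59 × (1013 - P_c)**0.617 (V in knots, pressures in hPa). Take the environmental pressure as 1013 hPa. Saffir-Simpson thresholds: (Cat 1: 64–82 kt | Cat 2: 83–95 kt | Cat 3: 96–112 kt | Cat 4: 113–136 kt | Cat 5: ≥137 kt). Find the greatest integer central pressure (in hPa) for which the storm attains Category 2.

Category 2 begins at V = 83 kt.
Required ΔP = (83/6.59)^(1/0.617) = 12.595^1.621 ≈ 60.69 hPa.
P_c ≤ 1013 − 60.69 = 952.31, so the highest integer P_c is 952 hPa.

952 hPa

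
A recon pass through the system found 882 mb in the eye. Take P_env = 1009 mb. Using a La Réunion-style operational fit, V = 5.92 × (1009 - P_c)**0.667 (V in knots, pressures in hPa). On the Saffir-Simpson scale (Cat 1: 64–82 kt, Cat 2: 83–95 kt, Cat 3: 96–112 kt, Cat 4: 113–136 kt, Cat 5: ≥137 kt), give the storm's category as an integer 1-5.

ΔP = 1009 − 882 = 127 mb.
V ≈ 5.92 × 127^0.667 = 5.92 × 25.31 ≈ 150 kt.
150 kt falls in the Category 5 band.

5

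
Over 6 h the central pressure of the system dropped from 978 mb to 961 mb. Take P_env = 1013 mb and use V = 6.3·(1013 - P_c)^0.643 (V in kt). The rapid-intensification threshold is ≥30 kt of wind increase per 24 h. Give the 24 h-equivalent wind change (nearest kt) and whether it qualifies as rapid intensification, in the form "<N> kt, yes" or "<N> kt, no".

72 kt, yes

V₁: ΔP = 35, V ≈ 6.3 × 35^0.643 ≈ 61.97 kt.
V₂: ΔP = 52, V ≈ 6.3 × 52^0.643 ≈ 79.93 kt.
ΔV over 6 h = 17.96 kt → 24 h equivalent = 17.96 × 24/6 ≈ 71.84 kt.
72 kt ≥ 30 kt ⇒ rapid intensification.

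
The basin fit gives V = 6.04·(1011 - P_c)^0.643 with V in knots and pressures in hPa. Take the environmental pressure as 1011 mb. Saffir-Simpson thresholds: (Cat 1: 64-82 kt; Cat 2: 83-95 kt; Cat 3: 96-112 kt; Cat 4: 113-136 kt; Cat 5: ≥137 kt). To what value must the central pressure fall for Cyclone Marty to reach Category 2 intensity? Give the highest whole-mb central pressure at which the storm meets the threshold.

952 mb

Category 2 begins at V = 83 kt.
Required ΔP = (83/6.04)^(1/0.643) = 13.742^1.555 ≈ 58.87 mb.
P_c ≤ 1011 − 58.87 = 952.13, so the highest integer P_c is 952 mb.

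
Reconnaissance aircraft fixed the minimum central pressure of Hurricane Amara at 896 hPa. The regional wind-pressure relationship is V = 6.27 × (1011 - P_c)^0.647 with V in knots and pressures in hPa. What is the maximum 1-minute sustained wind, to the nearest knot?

ΔP = 1011 − 896 = 115 hPa.
115^0.647 ≈ 21.541.
V ≈ 6.27 × 21.541 ≈ 135.1 kt.

135 kt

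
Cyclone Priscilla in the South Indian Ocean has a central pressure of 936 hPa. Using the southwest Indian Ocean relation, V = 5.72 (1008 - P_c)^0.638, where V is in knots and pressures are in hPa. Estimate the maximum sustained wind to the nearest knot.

88 kt

ΔP = 1008 − 936 = 72 hPa.
72^0.638 ≈ 15.310.
V ≈ 5.72 × 15.310 ≈ 87.6 kt.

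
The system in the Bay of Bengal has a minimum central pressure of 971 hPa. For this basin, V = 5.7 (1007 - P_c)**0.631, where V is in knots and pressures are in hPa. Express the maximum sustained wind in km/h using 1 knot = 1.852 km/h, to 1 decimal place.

101.3 km/h

ΔP = 1007 − 971 = 36 hPa.
V ≈ 5.7 × 36^0.631 = 5.7 × 9.595 ≈ 54.689 kt.
54.689 × 1.852 ≈ 101.28 km/h → 101.3 km/h.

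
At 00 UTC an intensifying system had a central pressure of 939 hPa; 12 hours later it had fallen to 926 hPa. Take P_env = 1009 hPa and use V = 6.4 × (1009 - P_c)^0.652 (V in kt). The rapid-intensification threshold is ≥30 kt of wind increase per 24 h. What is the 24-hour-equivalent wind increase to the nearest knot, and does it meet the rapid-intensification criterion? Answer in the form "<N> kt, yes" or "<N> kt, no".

24 kt, no

V₁: ΔP = 70, V ≈ 6.4 × 70^0.652 ≈ 102.14 kt.
V₂: ΔP = 83, V ≈ 6.4 × 83^0.652 ≈ 114.14 kt.
ΔV over 12 h = 12.00 kt → 24 h equivalent = 12.00 × 24/12 ≈ 24.00 kt.
24 kt < 30 kt ⇒ not rapid intensification.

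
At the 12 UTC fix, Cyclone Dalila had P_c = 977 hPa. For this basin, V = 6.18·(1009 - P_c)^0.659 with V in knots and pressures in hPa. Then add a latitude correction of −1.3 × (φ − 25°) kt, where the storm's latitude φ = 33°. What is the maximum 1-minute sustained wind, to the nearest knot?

50 kt

ΔP = 1009 − 977 = 32 hPa.
32^0.659 ≈ 9.815.
V ≈ 6.18 × 9.815 ≈ 60.7 kt.
Latitude correction: −1.3 × (33 − 25) = -10.4 kt.
Corrected V ≈ 50.3 kt → 50 kt.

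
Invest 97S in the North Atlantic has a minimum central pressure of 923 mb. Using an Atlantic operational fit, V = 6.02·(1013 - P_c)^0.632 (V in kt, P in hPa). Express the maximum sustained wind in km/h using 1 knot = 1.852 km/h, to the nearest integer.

192 km/h

ΔP = 1013 − 923 = 90 mb.
V ≈ 6.02 × 90^0.632 = 6.02 × 17.182 ≈ 103.437 kt.
103.437 × 1.852 ≈ 191.57 km/h → 192 km/h.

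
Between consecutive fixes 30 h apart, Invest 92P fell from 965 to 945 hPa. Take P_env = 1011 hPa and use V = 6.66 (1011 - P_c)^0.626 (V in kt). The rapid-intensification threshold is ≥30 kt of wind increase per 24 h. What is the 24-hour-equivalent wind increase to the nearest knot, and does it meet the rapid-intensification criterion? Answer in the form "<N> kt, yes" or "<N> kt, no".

15 kt, no

V₁: ΔP = 46, V ≈ 6.66 × 46^0.626 ≈ 73.17 kt.
V₂: ΔP = 66, V ≈ 6.66 × 66^0.626 ≈ 91.73 kt.
ΔV over 30 h = 18.56 kt → 24 h equivalent = 18.56 × 24/30 ≈ 14.85 kt.
15 kt < 30 kt ⇒ not rapid intensification.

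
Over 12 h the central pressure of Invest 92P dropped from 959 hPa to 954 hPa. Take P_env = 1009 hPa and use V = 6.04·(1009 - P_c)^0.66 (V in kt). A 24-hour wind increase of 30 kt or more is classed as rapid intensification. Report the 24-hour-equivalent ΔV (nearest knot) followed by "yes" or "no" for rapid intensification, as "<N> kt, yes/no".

V₁: ΔP = 50, V ≈ 6.04 × 50^0.66 ≈ 79.87 kt.
V₂: ΔP = 55, V ≈ 6.04 × 55^0.66 ≈ 85.05 kt.
ΔV over 12 h = 5.18 kt → 24 h equivalent = 5.18 × 24/12 ≈ 10.36 kt.
10 kt < 30 kt ⇒ not rapid intensification.

10 kt, no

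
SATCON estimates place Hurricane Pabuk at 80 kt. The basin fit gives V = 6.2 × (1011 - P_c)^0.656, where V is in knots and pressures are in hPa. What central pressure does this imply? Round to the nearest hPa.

962 hPa

ΔP = (V / 6.2)^(1/0.656) = (80/6.2)^1.524.
80/6.2 = 12.903; 12.903^1.524 ≈ 49.33 hPa.
P_c = 1011 − 49.33 = 961.67 ≈ 962 hPa.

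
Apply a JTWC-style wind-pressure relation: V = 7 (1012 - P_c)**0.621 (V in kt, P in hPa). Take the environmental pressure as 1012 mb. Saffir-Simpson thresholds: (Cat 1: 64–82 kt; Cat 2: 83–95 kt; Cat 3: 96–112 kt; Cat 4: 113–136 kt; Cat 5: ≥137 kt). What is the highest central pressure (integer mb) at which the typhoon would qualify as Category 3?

944 mb

Category 3 begins at V = 96 kt.
Required ΔP = (96/7)^(1/0.621) = 13.714^1.610 ≈ 67.79 mb.
P_c ≤ 1012 − 67.79 = 944.21, so the highest integer P_c is 944 mb.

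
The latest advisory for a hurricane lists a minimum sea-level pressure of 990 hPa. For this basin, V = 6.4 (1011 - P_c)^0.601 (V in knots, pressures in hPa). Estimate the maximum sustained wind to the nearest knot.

ΔP = 1011 − 990 = 21 hPa.
21^0.601 ≈ 6.232.
V ≈ 6.4 × 6.232 ≈ 39.9 kt.

40 kt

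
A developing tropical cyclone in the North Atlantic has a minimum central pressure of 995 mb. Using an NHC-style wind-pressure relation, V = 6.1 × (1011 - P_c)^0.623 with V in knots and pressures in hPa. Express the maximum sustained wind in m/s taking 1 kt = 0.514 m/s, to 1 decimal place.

17.6 m/s

ΔP = 1011 − 995 = 16 mb.
V ≈ 6.1 × 16^0.623 = 6.1 × 5.626 ≈ 34.316 kt.
34.316 × 0.514 ≈ 17.64 m/s → 17.6 m/s.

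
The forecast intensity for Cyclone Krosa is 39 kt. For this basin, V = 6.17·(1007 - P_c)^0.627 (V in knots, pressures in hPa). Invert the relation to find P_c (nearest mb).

ΔP = (V / 6.17)^(1/0.627) = (39/6.17)^1.595.
39/6.17 = 6.321; 6.321^1.595 ≈ 18.93 mb.
P_c = 1007 − 18.93 = 988.07 ≈ 988 mb.

988 mb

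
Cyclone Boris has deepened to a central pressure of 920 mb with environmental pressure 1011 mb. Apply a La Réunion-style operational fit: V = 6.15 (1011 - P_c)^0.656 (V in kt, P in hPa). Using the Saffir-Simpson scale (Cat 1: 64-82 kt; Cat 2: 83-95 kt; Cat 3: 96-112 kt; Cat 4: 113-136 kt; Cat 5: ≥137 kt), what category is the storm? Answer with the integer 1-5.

4

ΔP = 1011 − 920 = 91 mb.
V ≈ 6.15 × 91^0.656 = 6.15 × 19.28 ≈ 119 kt.
119 kt falls in the Category 4 band.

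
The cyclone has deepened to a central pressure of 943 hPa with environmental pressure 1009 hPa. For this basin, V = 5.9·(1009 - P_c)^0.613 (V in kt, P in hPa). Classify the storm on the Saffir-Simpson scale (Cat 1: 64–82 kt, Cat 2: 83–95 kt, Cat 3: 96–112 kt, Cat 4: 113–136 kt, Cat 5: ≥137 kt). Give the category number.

1

ΔP = 1009 − 943 = 66 hPa.
V ≈ 5.9 × 66^0.613 = 5.9 × 13.04 ≈ 77 kt.
77 kt falls in the Category 1 band.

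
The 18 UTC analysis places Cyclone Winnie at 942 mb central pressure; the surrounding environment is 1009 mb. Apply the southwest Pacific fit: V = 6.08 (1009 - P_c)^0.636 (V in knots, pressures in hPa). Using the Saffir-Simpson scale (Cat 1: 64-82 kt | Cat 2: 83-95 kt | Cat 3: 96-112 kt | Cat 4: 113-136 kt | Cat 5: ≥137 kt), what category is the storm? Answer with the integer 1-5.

2

ΔP = 1009 − 942 = 67 mb.
V ≈ 6.08 × 67^0.636 = 6.08 × 14.50 ≈ 88 kt.
88 kt falls in the Category 2 band.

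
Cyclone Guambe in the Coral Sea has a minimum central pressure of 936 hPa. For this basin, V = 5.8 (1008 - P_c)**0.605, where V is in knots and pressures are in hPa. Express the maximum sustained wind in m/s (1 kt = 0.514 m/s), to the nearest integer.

40 m/s

ΔP = 1008 − 936 = 72 hPa.
V ≈ 5.8 × 72^0.605 = 5.8 × 13.295 ≈ 77.111 kt.
77.111 × 0.514 ≈ 39.63 m/s → 40 m/s.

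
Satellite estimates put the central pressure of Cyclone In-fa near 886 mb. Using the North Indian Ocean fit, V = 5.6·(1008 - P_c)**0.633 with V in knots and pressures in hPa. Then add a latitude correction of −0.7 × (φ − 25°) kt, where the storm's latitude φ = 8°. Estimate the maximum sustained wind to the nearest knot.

129 kt

ΔP = 1008 − 886 = 122 mb.
122^0.633 ≈ 20.925.
V ≈ 5.6 × 20.925 ≈ 117.2 kt.
Latitude correction: −0.7 × (8 − 25) = 11.9 kt.
Corrected V ≈ 129.1 kt → 129 kt.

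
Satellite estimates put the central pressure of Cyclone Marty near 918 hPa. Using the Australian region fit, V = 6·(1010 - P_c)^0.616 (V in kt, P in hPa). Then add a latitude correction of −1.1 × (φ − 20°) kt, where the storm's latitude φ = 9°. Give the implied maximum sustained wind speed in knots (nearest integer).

ΔP = 1010 − 918 = 92 hPa.
92^0.616 ≈ 16.207.
V ≈ 6 × 16.207 ≈ 97.2 kt.
Latitude correction: −1.1 × (9 − 20) = 12.1 kt.
Corrected V ≈ 109.3 kt → 109 kt.

109 kt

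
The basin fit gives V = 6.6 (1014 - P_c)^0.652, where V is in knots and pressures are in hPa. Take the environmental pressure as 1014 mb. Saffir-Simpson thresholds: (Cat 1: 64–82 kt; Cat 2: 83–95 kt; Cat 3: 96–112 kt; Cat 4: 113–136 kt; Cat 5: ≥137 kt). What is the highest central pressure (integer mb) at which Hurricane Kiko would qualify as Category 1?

981 mb

Category 1 begins at V = 64 kt.
Required ΔP = (64/6.6)^(1/0.652) = 9.697^1.534 ≈ 32.60 mb.
P_c ≤ 1014 − 32.60 = 981.40, so the highest integer P_c is 981 mb.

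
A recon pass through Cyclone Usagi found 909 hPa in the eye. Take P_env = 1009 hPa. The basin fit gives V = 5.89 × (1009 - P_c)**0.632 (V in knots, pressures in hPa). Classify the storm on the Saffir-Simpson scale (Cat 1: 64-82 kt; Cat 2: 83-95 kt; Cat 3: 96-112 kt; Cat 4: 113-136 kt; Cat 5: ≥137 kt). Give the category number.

ΔP = 1009 − 909 = 100 hPa.
V ≈ 5.89 × 100^0.632 = 5.89 × 18.37 ≈ 108 kt.
108 kt falls in the Category 3 band.

3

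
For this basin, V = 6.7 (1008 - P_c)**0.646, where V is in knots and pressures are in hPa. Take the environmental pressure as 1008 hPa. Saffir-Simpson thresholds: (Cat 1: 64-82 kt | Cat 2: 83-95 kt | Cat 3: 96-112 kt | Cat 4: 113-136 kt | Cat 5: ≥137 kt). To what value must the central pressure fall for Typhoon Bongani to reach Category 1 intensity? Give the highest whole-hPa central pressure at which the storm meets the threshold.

Category 1 begins at V = 64 kt.
Required ΔP = (64/6.7)^(1/0.646) = 9.552^1.548 ≈ 32.90 hPa.
P_c ≤ 1008 − 32.90 = 975.10, so the highest integer P_c is 975 hPa.

975 hPa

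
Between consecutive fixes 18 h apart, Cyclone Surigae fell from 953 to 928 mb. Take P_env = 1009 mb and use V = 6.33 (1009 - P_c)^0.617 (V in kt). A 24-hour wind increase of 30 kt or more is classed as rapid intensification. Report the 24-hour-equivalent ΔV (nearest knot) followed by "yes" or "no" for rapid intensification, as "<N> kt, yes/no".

26 kt, no

V₁: ΔP = 56, V ≈ 6.33 × 56^0.617 ≈ 75.86 kt.
V₂: ΔP = 81, V ≈ 6.33 × 81^0.617 ≈ 95.27 kt.
ΔV over 18 h = 19.41 kt → 24 h equivalent = 19.41 × 24/18 ≈ 25.88 kt.
26 kt < 30 kt ⇒ not rapid intensification.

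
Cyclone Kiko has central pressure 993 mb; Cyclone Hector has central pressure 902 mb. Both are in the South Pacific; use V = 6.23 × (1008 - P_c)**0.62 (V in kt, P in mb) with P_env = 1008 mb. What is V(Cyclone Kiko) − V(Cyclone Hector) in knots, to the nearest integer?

Cyclone Kiko: ΔP = 15; V ≈ 6.23 × 15^0.62 ≈ 33.39 kt.
Cyclone Hector: ΔP = 106; V ≈ 6.23 × 106^0.62 ≈ 112.25 kt.
Difference ≈ 33.39 − 112.25 = -78.86 → -79 kt.

-79 kt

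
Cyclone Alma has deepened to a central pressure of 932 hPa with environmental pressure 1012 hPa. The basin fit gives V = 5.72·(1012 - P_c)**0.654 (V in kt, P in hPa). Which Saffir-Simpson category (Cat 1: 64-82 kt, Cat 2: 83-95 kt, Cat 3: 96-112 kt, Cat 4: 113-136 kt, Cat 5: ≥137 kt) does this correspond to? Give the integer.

ΔP = 1012 − 932 = 80 hPa.
V ≈ 5.72 × 80^0.654 = 5.72 × 17.56 ≈ 100 kt.
100 kt falls in the Category 3 band.

3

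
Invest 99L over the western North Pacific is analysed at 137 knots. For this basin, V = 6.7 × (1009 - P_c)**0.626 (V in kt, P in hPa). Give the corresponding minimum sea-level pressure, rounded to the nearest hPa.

885 hPa

ΔP = (V / 6.7)^(1/0.626) = (137/6.7)^1.597.
137/6.7 = 20.448; 20.448^1.597 ≈ 124.07 hPa.
P_c = 1009 − 124.07 = 884.93 ≈ 885 hPa.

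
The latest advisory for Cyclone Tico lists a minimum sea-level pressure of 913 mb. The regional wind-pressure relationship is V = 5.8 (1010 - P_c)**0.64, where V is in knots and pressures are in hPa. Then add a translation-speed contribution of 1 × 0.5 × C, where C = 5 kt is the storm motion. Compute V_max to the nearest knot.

ΔP = 1010 − 913 = 97 mb.
97^0.64 ≈ 18.687.
V ≈ 5.8 × 18.687 ≈ 108.4 kt.
Translation term: 1 × 0.5 × 5 = 2.5 kt.
Corrected V ≈ 110.9 kt → 111 kt.

111 kt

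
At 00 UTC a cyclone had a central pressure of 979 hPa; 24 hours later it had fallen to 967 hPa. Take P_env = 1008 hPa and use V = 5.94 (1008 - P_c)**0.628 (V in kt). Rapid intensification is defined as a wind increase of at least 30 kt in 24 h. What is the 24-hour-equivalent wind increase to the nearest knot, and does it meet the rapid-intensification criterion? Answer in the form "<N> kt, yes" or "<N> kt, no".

V₁: ΔP = 29, V ≈ 5.94 × 29^0.628 ≈ 49.22 kt.
V₂: ΔP = 41, V ≈ 5.94 × 41^0.628 ≈ 61.18 kt.
ΔV over 24 h = 11.96 kt → 24 h equivalent = 11.96 × 24/24 ≈ 11.96 kt.
12 kt < 30 kt ⇒ not rapid intensification.

12 kt, no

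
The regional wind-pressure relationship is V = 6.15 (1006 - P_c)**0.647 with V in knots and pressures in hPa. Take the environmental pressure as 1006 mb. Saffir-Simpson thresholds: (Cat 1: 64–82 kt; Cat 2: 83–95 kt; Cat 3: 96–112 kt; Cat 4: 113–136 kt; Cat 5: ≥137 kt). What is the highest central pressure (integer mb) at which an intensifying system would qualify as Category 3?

Category 3 begins at V = 96 kt.
Required ΔP = (96/6.15)^(1/0.647) = 15.610^1.546 ≈ 69.90 mb.
P_c ≤ 1006 − 69.90 = 936.10, so the highest integer P_c is 936 mb.

936 mb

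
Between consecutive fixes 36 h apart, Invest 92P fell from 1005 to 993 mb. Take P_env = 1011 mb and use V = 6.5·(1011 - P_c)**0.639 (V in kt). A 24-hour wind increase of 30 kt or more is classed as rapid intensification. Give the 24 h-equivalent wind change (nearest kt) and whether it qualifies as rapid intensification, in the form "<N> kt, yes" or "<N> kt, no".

14 kt, no

V₁: ΔP = 6, V ≈ 6.5 × 6^0.639 ≈ 20.42 kt.
V₂: ΔP = 18, V ≈ 6.5 × 18^0.639 ≈ 41.21 kt.
ΔV over 36 h = 20.79 kt → 24 h equivalent = 20.79 × 24/36 ≈ 13.86 kt.
14 kt < 30 kt ⇒ not rapid intensification.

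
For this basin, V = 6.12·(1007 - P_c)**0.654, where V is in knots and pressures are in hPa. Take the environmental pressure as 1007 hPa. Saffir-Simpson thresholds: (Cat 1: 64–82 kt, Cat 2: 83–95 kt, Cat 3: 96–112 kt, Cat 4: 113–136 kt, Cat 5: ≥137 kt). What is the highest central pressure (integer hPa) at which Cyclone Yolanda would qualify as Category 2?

953 hPa

Category 2 begins at V = 83 kt.
Required ΔP = (83/6.12)^(1/0.654) = 13.562^1.529 ≈ 53.87 hPa.
P_c ≤ 1007 − 53.87 = 953.13, so the highest integer P_c is 953 hPa.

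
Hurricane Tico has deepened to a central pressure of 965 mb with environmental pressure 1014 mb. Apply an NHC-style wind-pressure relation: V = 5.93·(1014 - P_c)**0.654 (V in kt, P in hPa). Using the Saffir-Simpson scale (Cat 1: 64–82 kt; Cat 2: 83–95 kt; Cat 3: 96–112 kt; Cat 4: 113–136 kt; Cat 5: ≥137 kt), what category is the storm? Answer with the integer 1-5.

ΔP = 1014 − 965 = 49 mb.
V ≈ 5.93 × 49^0.654 = 5.93 × 12.75 ≈ 76 kt.
76 kt falls in the Category 1 band.

1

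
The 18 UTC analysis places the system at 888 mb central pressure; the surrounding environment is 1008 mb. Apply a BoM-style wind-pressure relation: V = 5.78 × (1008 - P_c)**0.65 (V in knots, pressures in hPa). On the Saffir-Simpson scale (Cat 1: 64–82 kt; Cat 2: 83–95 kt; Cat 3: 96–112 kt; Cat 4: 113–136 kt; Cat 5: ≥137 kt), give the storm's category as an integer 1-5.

ΔP = 1008 − 888 = 120 mb.
V ≈ 5.78 × 120^0.65 = 5.78 × 22.46 ≈ 130 kt.
130 kt falls in the Category 4 band.

4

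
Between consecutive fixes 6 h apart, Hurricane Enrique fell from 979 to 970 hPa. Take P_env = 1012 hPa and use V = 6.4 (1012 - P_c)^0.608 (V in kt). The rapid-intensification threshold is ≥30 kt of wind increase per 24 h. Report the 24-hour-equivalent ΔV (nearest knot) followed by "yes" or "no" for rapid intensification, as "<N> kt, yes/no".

V₁: ΔP = 33, V ≈ 6.4 × 33^0.608 ≈ 53.63 kt.
V₂: ΔP = 42, V ≈ 6.4 × 42^0.608 ≈ 62.10 kt.
ΔV over 6 h = 8.47 kt → 24 h equivalent = 8.47 × 24/6 ≈ 33.88 kt.
34 kt ≥ 30 kt ⇒ rapid intensification.

34 kt, yes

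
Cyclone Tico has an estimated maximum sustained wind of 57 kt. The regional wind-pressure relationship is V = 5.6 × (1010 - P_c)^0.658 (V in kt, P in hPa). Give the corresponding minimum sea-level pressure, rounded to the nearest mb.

ΔP = (V / 5.6)^(1/0.658) = (57/5.6)^1.520.
57/5.6 = 10.179; 10.179^1.520 ≈ 34.00 mb.
P_c = 1010 − 34.00 = 976.00 ≈ 976 mb.

976 mb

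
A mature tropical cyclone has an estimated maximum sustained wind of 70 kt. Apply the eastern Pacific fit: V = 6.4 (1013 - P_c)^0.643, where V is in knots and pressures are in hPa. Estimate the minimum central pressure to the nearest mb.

972 mb

ΔP = (V / 6.4)^(1/0.643) = (70/6.4)^1.555.
70/6.4 = 10.938; 10.938^1.555 ≈ 41.28 mb.
P_c = 1013 − 41.28 = 971.72 ≈ 972 mb.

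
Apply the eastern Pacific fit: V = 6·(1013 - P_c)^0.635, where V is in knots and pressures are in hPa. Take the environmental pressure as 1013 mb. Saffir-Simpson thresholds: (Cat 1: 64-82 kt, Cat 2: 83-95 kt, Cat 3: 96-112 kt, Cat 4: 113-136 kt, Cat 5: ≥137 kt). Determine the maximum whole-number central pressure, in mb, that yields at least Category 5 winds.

Category 5 begins at V = 137 kt.
Required ΔP = (137/6)^(1/0.635) = 22.833^1.575 ≈ 137.87 mb.
P_c ≤ 1013 − 137.87 = 875.13, so the highest integer P_c is 875 mb.

875 mb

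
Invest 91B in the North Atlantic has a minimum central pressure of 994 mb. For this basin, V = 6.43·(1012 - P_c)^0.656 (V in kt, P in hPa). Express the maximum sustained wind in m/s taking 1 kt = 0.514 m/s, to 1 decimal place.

22.0 m/s

ΔP = 1012 − 994 = 18 mb.
V ≈ 6.43 × 18^0.656 = 6.43 × 6.660 ≈ 42.822 kt.
42.822 × 0.514 ≈ 22.01 m/s → 22.0 m/s.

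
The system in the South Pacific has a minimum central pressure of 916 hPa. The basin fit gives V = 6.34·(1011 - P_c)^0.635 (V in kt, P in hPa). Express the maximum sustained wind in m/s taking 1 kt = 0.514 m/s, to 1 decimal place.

ΔP = 1011 − 916 = 95 hPa.
V ≈ 6.34 × 95^0.635 = 6.34 × 18.024 ≈ 114.273 kt.
114.273 × 0.514 ≈ 58.74 m/s → 58.7 m/s.

58.7 m/s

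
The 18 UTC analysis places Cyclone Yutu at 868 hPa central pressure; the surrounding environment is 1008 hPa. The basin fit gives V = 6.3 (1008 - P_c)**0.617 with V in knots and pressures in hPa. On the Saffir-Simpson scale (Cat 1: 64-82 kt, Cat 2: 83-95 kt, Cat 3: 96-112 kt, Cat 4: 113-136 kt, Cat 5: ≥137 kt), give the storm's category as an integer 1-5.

4

ΔP = 1008 − 868 = 140 hPa.
V ≈ 6.3 × 140^0.617 = 6.3 × 21.09 ≈ 133 kt.
133 kt falls in the Category 4 band.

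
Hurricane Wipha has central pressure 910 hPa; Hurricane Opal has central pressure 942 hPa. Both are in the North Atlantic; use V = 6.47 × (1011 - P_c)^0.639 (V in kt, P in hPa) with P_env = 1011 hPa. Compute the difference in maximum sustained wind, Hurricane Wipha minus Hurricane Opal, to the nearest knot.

27 kt

Hurricane Wipha: ΔP = 101; V ≈ 6.47 × 101^0.639 ≈ 123.50 kt.
Hurricane Opal: ΔP = 69; V ≈ 6.47 × 69^0.639 ≈ 96.81 kt.
Difference ≈ 123.50 − 96.81 = 26.69 → 27 kt.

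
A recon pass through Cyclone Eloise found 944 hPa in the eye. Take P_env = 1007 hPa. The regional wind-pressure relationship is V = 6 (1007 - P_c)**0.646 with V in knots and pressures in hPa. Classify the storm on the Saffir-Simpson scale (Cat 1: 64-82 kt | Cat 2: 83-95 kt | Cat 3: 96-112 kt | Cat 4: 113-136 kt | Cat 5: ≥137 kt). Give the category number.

2

ΔP = 1007 − 944 = 63 hPa.
V ≈ 6 × 63^0.646 = 6 × 14.53 ≈ 87 kt.
87 kt falls in the Category 2 band.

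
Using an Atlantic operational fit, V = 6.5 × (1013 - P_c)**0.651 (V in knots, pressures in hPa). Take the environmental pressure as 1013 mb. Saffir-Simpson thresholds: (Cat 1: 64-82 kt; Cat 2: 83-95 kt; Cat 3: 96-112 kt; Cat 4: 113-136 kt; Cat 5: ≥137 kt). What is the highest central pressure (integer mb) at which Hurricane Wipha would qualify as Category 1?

979 mb

Category 1 begins at V = 64 kt.
Required ΔP = (64/6.5)^(1/0.651) = 9.846^1.536 ≈ 33.55 mb.
P_c ≤ 1013 − 33.55 = 979.45, so the highest integer P_c is 979 mb.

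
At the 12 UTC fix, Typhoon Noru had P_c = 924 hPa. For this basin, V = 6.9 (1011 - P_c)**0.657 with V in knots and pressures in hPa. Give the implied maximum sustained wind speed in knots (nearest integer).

130 kt

ΔP = 1011 − 924 = 87 hPa.
87^0.657 ≈ 18.805.
V ≈ 6.9 × 18.805 ≈ 129.8 kt.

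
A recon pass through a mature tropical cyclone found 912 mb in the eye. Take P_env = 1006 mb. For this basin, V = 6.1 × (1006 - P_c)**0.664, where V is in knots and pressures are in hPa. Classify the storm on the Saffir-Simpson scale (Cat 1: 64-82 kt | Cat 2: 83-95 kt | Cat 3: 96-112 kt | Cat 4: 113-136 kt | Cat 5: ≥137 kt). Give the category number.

4

ΔP = 1006 − 912 = 94 mb.
V ≈ 6.1 × 94^0.664 = 6.1 × 20.42 ≈ 125 kt.
125 kt falls in the Category 4 band.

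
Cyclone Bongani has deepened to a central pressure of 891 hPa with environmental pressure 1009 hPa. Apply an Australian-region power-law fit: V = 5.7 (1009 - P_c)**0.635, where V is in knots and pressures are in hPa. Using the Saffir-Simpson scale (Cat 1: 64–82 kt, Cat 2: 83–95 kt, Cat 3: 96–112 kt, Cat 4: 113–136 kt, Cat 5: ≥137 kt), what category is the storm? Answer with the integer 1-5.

ΔP = 1009 − 891 = 118 hPa.
V ≈ 5.7 × 118^0.635 = 5.7 × 20.68 ≈ 118 kt.
118 kt falls in the Category 4 band.

4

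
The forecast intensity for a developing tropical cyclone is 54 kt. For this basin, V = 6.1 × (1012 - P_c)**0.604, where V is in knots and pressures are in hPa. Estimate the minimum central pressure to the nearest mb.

975 mb

ΔP = (V / 6.1)^(1/0.604) = (54/6.1)^1.656.
54/6.1 = 8.852; 8.852^1.656 ≈ 36.98 mb.
P_c = 1012 − 36.98 = 975.02 ≈ 975 mb.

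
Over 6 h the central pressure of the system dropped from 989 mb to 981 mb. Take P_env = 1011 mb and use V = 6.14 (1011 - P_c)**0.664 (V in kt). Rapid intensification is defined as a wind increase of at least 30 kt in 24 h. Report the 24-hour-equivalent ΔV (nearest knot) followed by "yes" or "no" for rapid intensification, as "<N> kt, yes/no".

V₁: ΔP = 22, V ≈ 6.14 × 22^0.664 ≈ 47.81 kt.
V₂: ΔP = 30, V ≈ 6.14 × 30^0.664 ≈ 58.75 kt.
ΔV over 6 h = 10.94 kt → 24 h equivalent = 10.94 × 24/6 ≈ 43.76 kt.
44 kt ≥ 30 kt ⇒ rapid intensification.

44 kt, yes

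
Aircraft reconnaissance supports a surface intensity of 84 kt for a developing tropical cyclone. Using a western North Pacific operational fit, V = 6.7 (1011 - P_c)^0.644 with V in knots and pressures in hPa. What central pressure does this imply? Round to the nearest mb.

960 mb

ΔP = (V / 6.7)^(1/0.644) = (84/6.7)^1.553.
84/6.7 = 12.537; 12.537^1.553 ≈ 50.73 mb.
P_c = 1011 − 50.73 = 960.27 ≈ 960 mb.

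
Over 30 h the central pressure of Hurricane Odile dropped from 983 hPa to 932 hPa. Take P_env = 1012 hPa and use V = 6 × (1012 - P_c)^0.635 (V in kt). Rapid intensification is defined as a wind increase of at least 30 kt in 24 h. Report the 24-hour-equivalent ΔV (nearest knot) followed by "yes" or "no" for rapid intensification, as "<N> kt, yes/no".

V₁: ΔP = 29, V ≈ 6 × 29^0.635 ≈ 50.91 kt.
V₂: ΔP = 80, V ≈ 6 × 80^0.635 ≈ 96.96 kt.
ΔV over 30 h = 46.05 kt → 24 h equivalent = 46.05 × 24/30 ≈ 36.84 kt.
37 kt ≥ 30 kt ⇒ rapid intensification.

37 kt, yes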